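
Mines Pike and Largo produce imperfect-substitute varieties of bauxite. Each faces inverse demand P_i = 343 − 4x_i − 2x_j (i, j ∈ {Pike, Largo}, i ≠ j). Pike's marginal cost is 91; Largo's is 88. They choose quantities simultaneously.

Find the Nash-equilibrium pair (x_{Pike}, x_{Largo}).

25.1, 25.6

Mine Pike's profit: π = x_{Pike}(343 − 4x_{Pike} − 2x_{Largo}) − 91x_{Pike}.
∂π/∂x_{Pike} = 252 − 8x_{Pike} − 2x_{Largo} = 0 ⇒ x_{Pike} = 31.5 − 0.25x_{Largo}.
Similarly x_{Largo} = 31.875 − 0.25x_{Pike}.
Substituting the second reaction function into the first: x_{Pike} = 31.5 − 0.25(31.875 − 0.25x_{Pike}), which gives 0.9375x_{Pike} = 753/32 ⇒ x_{Pike} = 25.1.
Then x_{Largo} = 31.875 − 0.25·25.1 = 25.6.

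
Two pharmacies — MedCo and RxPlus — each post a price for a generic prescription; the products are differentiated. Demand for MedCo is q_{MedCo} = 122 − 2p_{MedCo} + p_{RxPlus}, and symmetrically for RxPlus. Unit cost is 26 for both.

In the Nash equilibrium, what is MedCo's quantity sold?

64

MedCo's profit: π = (p_{MedCo} − 26)(122 − 2p_{MedCo} + p_{RxPlus}).
∂π/∂p_{MedCo} = 174 − 4p_{MedCo} + p_{RxPlus} = 0 ⇒ p_{MedCo} = 43.5 + 0.25p_{RxPlus}.
Setting p_{MedCo} = p_{RxPlus} in the reaction function: p_{MedCo} = 43.5 + 0.25p_{MedCo}, so p_{MedCo} = 43.5 / 0.75 = 58.
q_{MedCo} = 122 − 2·58 + 58 = 64.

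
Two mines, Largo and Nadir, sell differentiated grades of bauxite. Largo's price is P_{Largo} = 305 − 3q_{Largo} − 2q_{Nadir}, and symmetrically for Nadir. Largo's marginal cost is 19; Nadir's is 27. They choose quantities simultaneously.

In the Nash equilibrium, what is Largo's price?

Mine Largo's profit: π = q_{Largo}(305 − 3q_{Largo} − 2q_{Nadir}) − 19q_{Largo}.
∂π/∂q_{Largo} = 286 − 6q_{Largo} − 2q_{Nadir} = 0 ⇒ q_{Largo} = 143/3 − (1/3)q_{Nadir}.
Similarly q_{Nadir} = 139/3 − (1/3)q_{Largo}.
Substituting the second reaction function into the first: q_{Largo} = 143/3 − (1/3)(139/3 − (1/3)q_{Largo}), which gives (8/9)q_{Largo} = 290/9 ⇒ q_{Largo} = 36.25.
Then q_{Nadir} = 139/3 − (1/3)·36.25 = 34.25.
P_{Largo} = 305 − 3·36.25 − 2·34.25 = 127.75.

127.75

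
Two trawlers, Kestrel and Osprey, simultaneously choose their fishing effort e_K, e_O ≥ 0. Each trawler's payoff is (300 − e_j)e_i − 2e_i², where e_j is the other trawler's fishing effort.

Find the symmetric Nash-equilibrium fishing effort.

60

Kestrel's payoff is (300 − e_O)e_K − 2e_K².
∂π/∂e_K = 300 − e_O − 4e_K = 0, so e_K = 75 − 0.25e_O.
By symmetry e_O = e_K; substituting into the reaction function, 1.25e_K = 75 and e_K = 60.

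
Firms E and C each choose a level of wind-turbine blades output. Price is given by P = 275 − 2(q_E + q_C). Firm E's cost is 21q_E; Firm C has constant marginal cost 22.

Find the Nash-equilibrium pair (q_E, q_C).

42.5, 42

Firm E's profit: π = q_E(275 − 2(q_E + q_C)) − 21q_E.
∂π/∂q_E = 254 − 4q_E − 2q_C = 0, so q_E = 63.5 − 0.5q_C.
By the same steps for C: q_C = 63.25 − 0.5q_E.
Solving the two reaction functions simultaneously: (1 − (−0.5)(−0.5))q_E = 63.5 − 0.5·63.25, so 0.75q_E = 31.875 and q_E = 42.5.
Then q_C = 63.25 − 0.5·42.5 = 42.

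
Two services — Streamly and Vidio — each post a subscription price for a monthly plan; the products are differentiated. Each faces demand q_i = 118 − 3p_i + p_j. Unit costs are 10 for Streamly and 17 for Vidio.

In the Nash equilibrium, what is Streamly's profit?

1224.12

Streamly's profit: π = (p_{Streamly} − 10)(118 − 3p_{Streamly} + p_{Vidio}).
∂π/∂p_{Streamly} = 148 − 6p_{Streamly} + p_{Vidio} = 0 ⇒ p_{Streamly} = 74/3 + (1/6)p_{Vidio}.
Similarly p_{Vidio} = 169/6 + (1/6)p_{Streamly}.
Plugging p_{Vidio} into Streamly's best response: p_{Streamly} = 74/3 + (1/6)(169/6 + (1/6)p_{Streamly}) ⇒ (35/36)p_{Streamly} = 1057/36, so p_{Streamly} = 30.2.
Then p_{Vidio} = 169/6 + (1/6)·30.2 = 33.2.
q_{Streamly} = 118 − 3·30.2 + 33.2 = 60.6.
Profit = (30.2 − 10)·60.6 = 1224.12.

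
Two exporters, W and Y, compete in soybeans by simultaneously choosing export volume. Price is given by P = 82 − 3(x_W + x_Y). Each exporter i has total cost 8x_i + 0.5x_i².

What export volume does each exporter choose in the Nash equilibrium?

Exporter W's profit: π = x_W(82 − 3(x_W + x_Y)) − 8x_W − 0.5x_W².
∂π/∂x_W = 74 − 7x_W − 3x_Y = 0, so x_W = 74/7 − (3/7)x_Y.
The game is symmetric, so in equilibrium x_Y = x_W: the reaction function gives (10/7)x_W = 74/7, hence x_W = 7.4.

7.4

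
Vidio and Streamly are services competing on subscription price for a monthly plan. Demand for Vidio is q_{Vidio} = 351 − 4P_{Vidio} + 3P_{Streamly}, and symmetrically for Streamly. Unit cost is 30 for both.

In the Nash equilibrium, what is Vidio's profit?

Vidio's profit: π = (P_{Vidio} − 30)(351 − 4P_{Vidio} + 3P_{Streamly}).
∂π/∂P_{Vidio} = 471 − 8P_{Vidio} + 3P_{Streamly} = 0 ⇒ P_{Vidio} = 58.875 + 0.375P_{Streamly}.
The game is symmetric, so in equilibrium P_{Streamly} = P_{Vidio}: the reaction function gives 0.625P_{Vidio} = 58.875, hence P_{Vidio} = 94.2.
q_{Vidio} = 351 − 4·94.2 + 3·94.2 = 256.8.
Profit = (94.2 − 30)·256.8 = 16486.56.

16486.56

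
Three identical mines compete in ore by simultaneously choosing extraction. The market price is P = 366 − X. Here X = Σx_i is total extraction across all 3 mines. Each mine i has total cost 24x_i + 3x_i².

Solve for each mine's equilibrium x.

A representative mine's profit is π_i = x_i(366 − X) − 24x_i − 3x_i², with X = x_i + Σ_{j≠i} x_j.
First-order condition: 342 − 8x_i − Σ_{j≠i} x_j = 0.
In a symmetric equilibrium every mine chooses the same x, so Σ_{j≠i} x_j = 2x. The condition becomes 342 − 10x = 0, giving x = 342/10 = 34.2.

34.2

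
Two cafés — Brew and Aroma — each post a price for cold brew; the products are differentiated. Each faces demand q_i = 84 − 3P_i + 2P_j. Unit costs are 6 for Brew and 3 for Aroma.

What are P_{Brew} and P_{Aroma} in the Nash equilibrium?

Brew's profit: π = (P_{Brew} − 6)(84 − 3P_{Brew} + 2P_{Aroma}).
∂π/∂P_{Brew} = 102 − 6P_{Brew} + 2P_{Aroma} = 0 ⇒ P_{Brew} = 17 + (1/3)P_{Aroma}.
Similarly P_{Aroma} = 15.5 + (1/3)P_{Brew}.
Plugging P_{Aroma} into Brew's best response: P_{Brew} = 17 + (1/3)(15.5 + (1/3)P_{Brew}) ⇒ (8/9)P_{Brew} = 133/6, so P_{Brew} = 24.9375.
Then P_{Aroma} = 15.5 + (1/3)·24.9375 = 23.8125.

24.9375, 23.8125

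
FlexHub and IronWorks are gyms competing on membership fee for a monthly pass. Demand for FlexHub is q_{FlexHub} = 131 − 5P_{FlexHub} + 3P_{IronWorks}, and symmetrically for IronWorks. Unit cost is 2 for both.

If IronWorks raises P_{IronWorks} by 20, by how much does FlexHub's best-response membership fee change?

FlexHub's profit: π = (P_{FlexHub} − 2)(131 − 5P_{FlexHub} + 3P_{IronWorks}).
∂π/∂P_{FlexHub} = 141 − 10P_{FlexHub} + 3P_{IronWorks} = 0 ⇒ P_{FlexHub} = 14.1 + 0.3P_{IronWorks}.
The reaction-function slope is 0.3, so a 20-unit rise in P_{IronWorks} moves P_{FlexHub} by 0.3 × 20 = 6. FlexHub's best response rises — the actions are strategic complements.

6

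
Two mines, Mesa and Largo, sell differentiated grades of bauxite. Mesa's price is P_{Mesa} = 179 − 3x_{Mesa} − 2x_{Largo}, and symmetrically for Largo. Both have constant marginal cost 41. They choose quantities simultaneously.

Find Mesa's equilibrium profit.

Mine Mesa's profit: π = x_{Mesa}(179 − 3x_{Mesa} − 2x_{Largo}) − 41x_{Mesa}.
∂π/∂x_{Mesa} = 138 − 6x_{Mesa} − 2x_{Largo} = 0 ⇒ x_{Mesa} = 23 − (1/3)x_{Largo}.
Setting x_{Mesa} = x_{Largo} in the reaction function: x_{Mesa} = 23 − (1/3)x_{Mesa}, so x_{Mesa} = 23 / (4/3) = 17.25.
P_{Mesa} = 179 − 3·17.25 − 2·17.25 = 92.75.
Profit = (92.75 − 41)·17.25 = 892.6875.

892.6875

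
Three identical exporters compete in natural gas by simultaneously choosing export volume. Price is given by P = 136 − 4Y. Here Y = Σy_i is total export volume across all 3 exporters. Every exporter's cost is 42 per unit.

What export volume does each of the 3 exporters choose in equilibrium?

A representative exporter's profit is π_i = y_i(136 − 4Y) − 42y_i, with Y = y_i + Σ_{j≠i} y_j.
First-order condition: 94 − 8y_i − 4Σ_{j≠i} y_j = 0.
With identical exporters, set every y_j = y: then 94 − 8y − 8y = 0, i.e. y = 94/16 = 5.875.

5.875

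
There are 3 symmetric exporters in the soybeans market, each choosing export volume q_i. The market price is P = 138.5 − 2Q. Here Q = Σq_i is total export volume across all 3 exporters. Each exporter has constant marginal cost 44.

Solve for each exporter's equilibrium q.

11.8125

A representative exporter's profit is π_i = q_i(138.5 − 2Q) − 44q_i, with Q = q_i + Σ_{j≠i} q_j.
First-order condition: 94.5 − 4q_i − 2Σ_{j≠i} q_j = 0.
In a symmetric equilibrium every exporter chooses the same q, so Σ_{j≠i} q_j = 2q. The condition becomes 94.5 − 8q = 0, giving q = 94.5/8 = 11.8125.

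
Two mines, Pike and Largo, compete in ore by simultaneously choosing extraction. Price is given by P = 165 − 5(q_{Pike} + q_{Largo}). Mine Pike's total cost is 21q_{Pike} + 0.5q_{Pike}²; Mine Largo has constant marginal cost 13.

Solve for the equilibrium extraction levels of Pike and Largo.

8, 11.2

Mine Pike's profit: π = q_{Pike}(165 − 5(q_{Pike} + q_{Largo})) − 21q_{Pike} − 0.5q_{Pike}².
∂π/∂q_{Pike} = 144 − 11q_{Pike} − 5q_{Largo} = 0, so q_{Pike} = 144/11 − (5/11)q_{Largo}.
For Largo: ∂π/∂q_{Largo} = 152 − 10q_{Largo} − 5q_{Pike} = 0 ⇒ q_{Largo} = 15.2 − 0.5q_{Pike}.
Substituting the second reaction function into the first: q_{Pike} = 144/11 − (5/11)(15.2 − 0.5q_{Pike}), which gives (17/22)q_{Pike} = 68/11 ⇒ q_{Pike} = 8.
Then q_{Largo} = 15.2 − 0.5·8 = 11.2.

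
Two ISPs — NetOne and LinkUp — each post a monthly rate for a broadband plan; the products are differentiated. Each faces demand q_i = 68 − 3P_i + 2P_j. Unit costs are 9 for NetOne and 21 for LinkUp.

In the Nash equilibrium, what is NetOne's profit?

867

NetOne's profit: π = (P_{NetOne} − 9)(68 − 3P_{NetOne} + 2P_{LinkUp}).
∂π/∂P_{NetOne} = 95 − 6P_{NetOne} + 2P_{LinkUp} = 0 ⇒ P_{NetOne} = 95/6 + (1/3)P_{LinkUp}.
Similarly P_{LinkUp} = 131/6 + (1/3)P_{NetOne}.
Substituting the second reaction function into the first: P_{NetOne} = 95/6 + (1/3)(131/6 + (1/3)P_{NetOne}), which gives (8/9)P_{NetOne} = 208/9 ⇒ P_{NetOne} = 26.
Then P_{LinkUp} = 131/6 + (1/3)·26 = 30.5.
q_{NetOne} = 68 − 3·26 + 2·30.5 = 51.
Profit = (26 − 9)·51 = 867.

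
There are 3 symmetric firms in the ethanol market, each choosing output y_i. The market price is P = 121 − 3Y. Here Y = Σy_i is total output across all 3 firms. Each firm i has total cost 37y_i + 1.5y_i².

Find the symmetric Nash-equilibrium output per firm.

5.6

A representative firm's profit is π_i = y_i(121 − 3Y) − 37y_i − 1.5y_i², with Y = y_i + Σ_{j≠i} y_j.
First-order condition: 84 − 9y_i − 3Σ_{j≠i} y_j = 0.
Imposing symmetry (y_j = y for all j) turns Σ_{j≠i} y_j into 2y, so 84 = 15y and y = 5.6.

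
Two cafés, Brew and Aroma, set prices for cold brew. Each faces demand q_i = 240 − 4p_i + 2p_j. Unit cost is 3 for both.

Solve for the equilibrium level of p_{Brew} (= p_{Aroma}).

42

Brew's profit: π = (p_{Brew} − 3)(240 − 4p_{Brew} + 2p_{Aroma}).
∂π/∂p_{Brew} = 252 − 8p_{Brew} + 2p_{Aroma} = 0 ⇒ p_{Brew} = 31.5 + 0.25p_{Aroma}.
The game is symmetric, so in equilibrium p_{Aroma} = p_{Brew}: the reaction function gives 0.75p_{Brew} = 31.5, hence p_{Brew} = 42.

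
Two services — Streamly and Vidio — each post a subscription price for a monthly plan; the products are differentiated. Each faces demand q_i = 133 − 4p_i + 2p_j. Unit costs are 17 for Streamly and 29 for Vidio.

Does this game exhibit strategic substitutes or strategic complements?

strategic complements

Streamly's profit: π = (p_{Streamly} − 17)(133 − 4p_{Streamly} + 2p_{Vidio}).
∂π/∂p_{Streamly} = 201 − 8p_{Streamly} + 2p_{Vidio} = 0 ⇒ p_{Streamly} = 25.125 + 0.25p_{Vidio}.
The best-response slope dp_{Streamly}/dp_{Vidio} = 0.25 > 0: the reaction function is upward-sloping, so the choices are strategic complements.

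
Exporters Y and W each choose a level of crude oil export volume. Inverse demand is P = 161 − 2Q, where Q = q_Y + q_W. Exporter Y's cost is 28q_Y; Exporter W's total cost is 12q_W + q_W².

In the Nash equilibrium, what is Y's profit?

1250

Exporter Y's profit: π = q_Y(161 − 2(q_Y + q_W)) − 28q_Y.
∂π/∂q_Y = 133 − 4q_Y − 2q_W = 0, so q_Y = 33.25 − 0.5q_W.
For W: ∂π/∂q_W = 149 − 6q_W − 2q_Y = 0 ⇒ q_W = 149/6 − (1/3)q_Y.
Plugging q_W into Y's best response: q_Y = 33.25 − 0.5(149/6 − (1/3)q_Y) ⇒ (5/6)q_Y = 125/6, so q_Y = 25.
Then q_W = 149/6 − (1/3)·25 = 16.5.
Price P = 161 − 2·41.5 = 78.
Y's profit: (78 − 28)·25 = 1250.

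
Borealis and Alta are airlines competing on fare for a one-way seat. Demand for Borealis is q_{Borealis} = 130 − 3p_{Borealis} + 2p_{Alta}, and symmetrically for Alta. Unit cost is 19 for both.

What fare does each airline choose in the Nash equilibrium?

Borealis's profit: π = (p_{Borealis} − 19)(130 − 3p_{Borealis} + 2p_{Alta}).
∂π/∂p_{Borealis} = 187 − 6p_{Borealis} + 2p_{Alta} = 0 ⇒ p_{Borealis} = 187/6 + (1/3)p_{Alta}.
By symmetry p_{Alta} = p_{Borealis}; substituting into the reaction function, (2/3)p_{Borealis} = 187/6 and p_{Borealis} = 46.75.

46.75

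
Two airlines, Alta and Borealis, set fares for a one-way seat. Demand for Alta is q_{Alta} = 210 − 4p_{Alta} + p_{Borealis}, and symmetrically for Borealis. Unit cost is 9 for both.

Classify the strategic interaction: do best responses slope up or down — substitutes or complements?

Alta's profit: π = (p_{Alta} − 9)(210 − 4p_{Alta} + p_{Borealis}).
∂π/∂p_{Alta} = 246 − 8p_{Alta} + p_{Borealis} = 0 ⇒ p_{Alta} = 30.75 + 0.125p_{Borealis}.
The best-response slope dp_{Alta}/dp_{Borealis} = 0.125 > 0: the reaction function is upward-sloping, so the choices are strategic complements.

strategic complements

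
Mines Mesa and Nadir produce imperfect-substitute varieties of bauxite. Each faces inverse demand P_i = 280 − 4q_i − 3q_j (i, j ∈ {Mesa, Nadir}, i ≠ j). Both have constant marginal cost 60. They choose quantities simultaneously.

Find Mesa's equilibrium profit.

Mine Mesa's profit: π = q_{Mesa}(280 − 4q_{Mesa} − 3q_{Nadir}) − 60q_{Mesa}.
∂π/∂q_{Mesa} = 220 − 8q_{Mesa} − 3q_{Nadir} = 0 ⇒ q_{Mesa} = 27.5 − 0.375q_{Nadir}.
By symmetry q_{Nadir} = q_{Mesa}; substituting into the reaction function, 1.375q_{Mesa} = 27.5 and q_{Mesa} = 20.
P_{Mesa} = 280 − 4·20 − 3·20 = 140.
Profit = (140 − 60)·20 = 1600.

1600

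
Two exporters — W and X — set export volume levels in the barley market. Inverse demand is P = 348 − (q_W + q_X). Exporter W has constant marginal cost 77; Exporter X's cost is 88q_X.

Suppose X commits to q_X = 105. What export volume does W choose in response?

Exporter W's profit: π = q_W(348 − (q_W + q_X)) − 77q_W.
∂π/∂q_W = 271 − 2q_W − q_X = 0, so q_W = 135.5 − 0.5q_X.
At q_X = 105: q_W = 135.5 − 0.5·105 = 83.

83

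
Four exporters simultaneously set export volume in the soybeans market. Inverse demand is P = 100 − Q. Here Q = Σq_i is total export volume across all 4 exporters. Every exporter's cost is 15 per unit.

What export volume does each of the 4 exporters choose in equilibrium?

A representative exporter's profit is π_i = q_i(100 − Q) − 15q_i, with Q = q_i + Σ_{j≠i} q_j.
First-order condition: 85 − 2q_i − Σ_{j≠i} q_j = 0.
In a symmetric equilibrium every exporter chooses the same q, so Σ_{j≠i} q_j = 3q. The condition becomes 85 − 5q = 0, giving q = 85/5 = 17.

17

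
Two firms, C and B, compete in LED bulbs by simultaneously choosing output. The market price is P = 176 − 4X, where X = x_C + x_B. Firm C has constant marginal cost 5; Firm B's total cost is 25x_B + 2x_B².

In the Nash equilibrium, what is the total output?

24.65

Firm C's profit: π = x_C(176 − 4(x_C + x_B)) − 5x_C.
∂π/∂x_C = 171 − 8x_C − 4x_B = 0, so x_C = 21.375 − 0.5x_B.
For B: ∂π/∂x_B = 151 − 12x_B − 4x_C = 0 ⇒ x_B = 151/12 − (1/3)x_C.
Plugging x_B into C's best response: x_C = 21.375 − 0.5(151/12 − (1/3)x_C) ⇒ (5/6)x_C = 181/12, so x_C = 18.1.
Then x_B = 151/12 − (1/3)·18.1 = 6.55.
Total output: 18.1 + 6.55 = 24.65.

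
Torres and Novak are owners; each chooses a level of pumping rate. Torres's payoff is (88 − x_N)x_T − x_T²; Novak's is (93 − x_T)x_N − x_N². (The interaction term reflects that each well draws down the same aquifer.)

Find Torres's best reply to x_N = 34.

Expanding Torres's payoff: 88x_T − x_Nx_T − x_T².
∂π/∂x_T = 88 − x_N − 2x_T = 0, so x_T = 44 − 0.5x_N.
At x_N = 34: x_T = 44 − 0.5·34 = 27.

27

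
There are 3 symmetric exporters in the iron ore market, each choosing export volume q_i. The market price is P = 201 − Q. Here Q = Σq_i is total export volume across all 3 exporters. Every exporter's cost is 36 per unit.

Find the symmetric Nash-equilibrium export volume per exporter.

41.25

A representative exporter's profit is π_i = q_i(201 − Q) − 36q_i, with Q = q_i + Σ_{j≠i} q_j.
First-order condition: 165 − 2q_i − Σ_{j≠i} q_j = 0.
Imposing symmetry (q_j = q for all j) turns Σ_{j≠i} q_j into 2q, so 165 = 4q and q = 41.25.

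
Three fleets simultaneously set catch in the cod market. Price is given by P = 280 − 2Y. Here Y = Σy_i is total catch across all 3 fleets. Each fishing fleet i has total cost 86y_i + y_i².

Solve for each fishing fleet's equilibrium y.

19.4

A representative fishing fleet's profit is π_i = y_i(280 − 2Y) − 86y_i − y_i², with Y = y_i + Σ_{j≠i} y_j.
First-order condition: 194 − 6y_i − 2Σ_{j≠i} y_j = 0.
Imposing symmetry (y_j = y for all j) turns Σ_{j≠i} y_j into 2y, so 194 = 10y and y = 19.4.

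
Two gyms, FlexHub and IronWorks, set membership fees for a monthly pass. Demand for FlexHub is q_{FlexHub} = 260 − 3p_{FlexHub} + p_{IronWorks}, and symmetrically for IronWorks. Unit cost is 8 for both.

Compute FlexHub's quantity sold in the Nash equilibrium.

146.4

FlexHub's profit: π = (p_{FlexHub} − 8)(260 − 3p_{FlexHub} + p_{IronWorks}).
∂π/∂p_{FlexHub} = 284 − 6p_{FlexHub} + p_{IronWorks} = 0 ⇒ p_{FlexHub} = 142/3 + (1/6)p_{IronWorks}.
By symmetry p_{IronWorks} = p_{FlexHub}; substituting into the reaction function, (5/6)p_{FlexHub} = 142/3 and p_{FlexHub} = 56.8.
q_{FlexHub} = 260 − 3·56.8 + 56.8 = 146.4.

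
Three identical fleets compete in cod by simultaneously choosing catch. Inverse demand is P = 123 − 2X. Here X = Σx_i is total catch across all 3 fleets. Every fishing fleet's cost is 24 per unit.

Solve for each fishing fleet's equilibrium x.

12.375

A representative fishing fleet's profit is π_i = x_i(123 − 2X) − 24x_i, with X = x_i + Σ_{j≠i} x_j.
First-order condition: 99 − 4x_i − 2Σ_{j≠i} x_j = 0.
In a symmetric equilibrium every fishing fleet chooses the same x, so Σ_{j≠i} x_j = 2x. The condition becomes 99 − 8x = 0, giving x = 99/8 = 12.375.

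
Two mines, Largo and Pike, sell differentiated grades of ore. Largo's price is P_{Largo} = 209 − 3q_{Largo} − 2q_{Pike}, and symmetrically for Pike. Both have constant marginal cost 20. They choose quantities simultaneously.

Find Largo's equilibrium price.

90.875

Mine Largo's profit: π = q_{Largo}(209 − 3q_{Largo} − 2q_{Pike}) − 20q_{Largo}.
∂π/∂q_{Largo} = 189 − 6q_{Largo} − 2q_{Pike} = 0 ⇒ q_{Largo} = 31.5 − (1/3)q_{Pike}.
The game is symmetric, so in equilibrium q_{Pike} = q_{Largo}: the reaction function gives (4/3)q_{Largo} = 31.5, hence q_{Largo} = 23.625.
P_{Largo} = 209 − 3·23.625 − 2·23.625 = 90.875.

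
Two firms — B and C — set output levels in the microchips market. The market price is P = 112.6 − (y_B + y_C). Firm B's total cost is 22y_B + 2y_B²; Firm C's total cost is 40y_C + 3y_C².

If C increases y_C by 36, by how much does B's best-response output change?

-6

Firm B's profit: π = y_B(112.6 − (y_B + y_C)) − 22y_B − 2y_B².
∂π/∂y_B = 90.6 − 6y_B − y_C = 0, so y_B = 15.1 − (1/6)y_C.
The reaction-function slope is −1/6, so a 36-unit rise in y_C moves y_B by −1/6 × 36 = −6. B's best response falls — the actions are strategic substitutes.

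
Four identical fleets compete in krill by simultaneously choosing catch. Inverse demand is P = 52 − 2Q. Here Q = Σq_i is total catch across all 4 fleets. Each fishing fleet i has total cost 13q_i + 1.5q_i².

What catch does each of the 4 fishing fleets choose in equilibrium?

3

A representative fishing fleet's profit is π_i = q_i(52 − 2Q) − 13q_i − 1.5q_i², with Q = q_i + Σ_{j≠i} q_j.
First-order condition: 39 − 7q_i − 2Σ_{j≠i} q_j = 0.
With identical fishing fleets, set every q_j = q: then 39 − 7q − 6q = 0, i.e. q = 39/13 = 3.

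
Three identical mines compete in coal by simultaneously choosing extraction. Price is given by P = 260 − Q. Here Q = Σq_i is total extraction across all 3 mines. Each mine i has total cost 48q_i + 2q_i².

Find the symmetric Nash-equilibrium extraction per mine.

A representative mine's profit is π_i = q_i(260 − Q) − 48q_i − 2q_i², with Q = q_i + Σ_{j≠i} q_j.
First-order condition: 212 − 6q_i − Σ_{j≠i} q_j = 0.
Imposing symmetry (q_j = q for all j) turns Σ_{j≠i} q_j into 2q, so 212 = 8q and q = 26.5.

26.5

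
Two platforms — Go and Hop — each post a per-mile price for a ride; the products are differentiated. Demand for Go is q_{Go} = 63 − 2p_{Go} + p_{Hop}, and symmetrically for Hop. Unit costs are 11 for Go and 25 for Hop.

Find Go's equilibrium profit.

Go's profit: π = (p_{Go} − 11)(63 − 2p_{Go} + p_{Hop}).
∂π/∂p_{Go} = 85 − 4p_{Go} + p_{Hop} = 0 ⇒ p_{Go} = 21.25 + 0.25p_{Hop}.
Similarly p_{Hop} = 28.25 + 0.25p_{Go}.
Solving the two reaction functions simultaneously: (1 − (0.25)(0.25))p_{Go} = 21.25 + 0.25·28.25, so 0.9375p_{Go} = 28.3125 and p_{Go} = 30.2.
Then p_{Hop} = 28.25 + 0.25·30.2 = 35.8.
q_{Go} = 63 − 2·30.2 + 35.8 = 38.4.
Profit = (30.2 − 11)·38.4 = 737.28.

737.28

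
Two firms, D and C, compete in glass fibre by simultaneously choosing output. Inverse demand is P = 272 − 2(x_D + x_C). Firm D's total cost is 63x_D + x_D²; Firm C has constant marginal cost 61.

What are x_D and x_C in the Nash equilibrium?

20.7, 42.4

Firm D's profit: π = x_D(272 − 2(x_D + x_C)) − 63x_D − x_D².
∂π/∂x_D = 209 − 6x_D − 2x_C = 0, so x_D = 209/6 − (1/3)x_C.
For C: ∂π/∂x_C = 211 − 4x_C − 2x_D = 0 ⇒ x_C = 52.75 − 0.5x_D.
Plugging x_C into D's best response: x_D = 209/6 − (1/3)(52.75 − 0.5x_D) ⇒ (5/6)x_D = 17.25, so x_D = 20.7.
Then x_C = 52.75 − 0.5·20.7 = 42.4.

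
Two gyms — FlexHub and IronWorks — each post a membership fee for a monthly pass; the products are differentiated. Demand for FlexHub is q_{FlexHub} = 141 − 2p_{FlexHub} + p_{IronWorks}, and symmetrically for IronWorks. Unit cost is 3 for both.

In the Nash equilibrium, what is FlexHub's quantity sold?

92

FlexHub's profit: π = (p_{FlexHub} − 3)(141 − 2p_{FlexHub} + p_{IronWorks}).
∂π/∂p_{FlexHub} = 147 − 4p_{FlexHub} + p_{IronWorks} = 0 ⇒ p_{FlexHub} = 36.75 + 0.25p_{IronWorks}.
Setting p_{FlexHub} = p_{IronWorks} in the reaction function: p_{FlexHub} = 36.75 + 0.25p_{FlexHub}, so p_{FlexHub} = 36.75 / 0.75 = 49.
q_{FlexHub} = 141 − 2·49 + 49 = 92.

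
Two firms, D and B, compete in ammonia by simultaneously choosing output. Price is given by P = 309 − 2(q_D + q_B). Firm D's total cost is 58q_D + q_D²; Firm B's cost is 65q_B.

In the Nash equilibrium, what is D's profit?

Firm D's profit: π = q_D(309 − 2(q_D + q_B)) − 58q_D − q_D².
∂π/∂q_D = 251 − 6q_D − 2q_B = 0, so q_D = 251/6 − (1/3)q_B.
For B: ∂π/∂q_B = 244 − 4q_B − 2q_D = 0 ⇒ q_B = 61 − 0.5q_D.
Solving the two reaction functions simultaneously: (1 − (−1/3)(−0.5))q_D = 251/6 − (1/3)·61, so (5/6)q_D = 21.5 and q_D = 25.8.
Then q_B = 61 − 0.5·25.8 = 48.1.
Price P = 309 − 2·73.9 = 161.2.
D's profit: (161.2 − 58)·25.8 − (25.8)² = 1996.92.

1996.92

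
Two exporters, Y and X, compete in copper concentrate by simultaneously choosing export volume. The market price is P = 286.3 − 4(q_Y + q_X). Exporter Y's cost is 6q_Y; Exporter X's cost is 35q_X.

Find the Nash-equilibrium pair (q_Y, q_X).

Exporter Y's profit: π = q_Y(286.3 − 4(q_Y + q_X)) − 6q_Y.
∂π/∂q_Y = 280.3 − 8q_Y − 4q_X = 0, so q_Y = 35.0375 − 0.5q_X.
By the same steps for X: q_X = 31.4125 − 0.5q_Y.
Substituting the second reaction function into the first: q_Y = 35.0375 − 0.5(31.4125 − 0.5q_Y), which gives 0.75q_Y = 3093/160 ⇒ q_Y = 25.775.
Then q_X = 31.4125 − 0.5·25.775 = 18.525.

25.775, 18.525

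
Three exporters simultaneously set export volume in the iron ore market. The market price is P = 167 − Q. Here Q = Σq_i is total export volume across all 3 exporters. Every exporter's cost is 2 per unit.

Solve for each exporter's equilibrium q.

41.25

A representative exporter's profit is π_i = q_i(167 − Q) − 2q_i, with Q = q_i + Σ_{j≠i} q_j.
First-order condition: 165 − 2q_i − Σ_{j≠i} q_j = 0.
Imposing symmetry (q_j = q for all j) turns Σ_{j≠i} q_j into 2q, so 165 = 4q and q = 41.25.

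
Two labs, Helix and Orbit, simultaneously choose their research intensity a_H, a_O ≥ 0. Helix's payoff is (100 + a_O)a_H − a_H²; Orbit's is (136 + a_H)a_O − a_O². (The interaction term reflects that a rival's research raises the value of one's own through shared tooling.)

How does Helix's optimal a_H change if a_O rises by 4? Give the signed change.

2

Expanding Helix's payoff: 100a_H + a_Oa_H − a_H².
∂π/∂a_H = 100 + a_O − 2a_H = 0, so a_H = 50 + 0.5a_O.
The reaction-function slope is 0.5, so a 4-unit rise in a_O moves a_H by 0.5 × 4 = 2. Helix's best response rises — the actions are strategic complements.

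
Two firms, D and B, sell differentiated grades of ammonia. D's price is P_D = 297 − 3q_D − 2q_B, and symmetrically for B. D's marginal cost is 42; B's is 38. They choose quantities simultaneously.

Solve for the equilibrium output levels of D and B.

Firm D's profit: π = q_D(297 − 3q_D − 2q_B) − 42q_D.
∂π/∂q_D = 255 − 6q_D − 2q_B = 0 ⇒ q_D = 42.5 − (1/3)q_B.
Similarly q_B = 259/6 − (1/3)q_D.
Substituting the second reaction function into the first: q_D = 42.5 − (1/3)(259/6 − (1/3)q_D), which gives (8/9)q_D = 253/9 ⇒ q_D = 31.625.
Then q_B = 259/6 − (1/3)·31.625 = 32.625.

31.625, 32.625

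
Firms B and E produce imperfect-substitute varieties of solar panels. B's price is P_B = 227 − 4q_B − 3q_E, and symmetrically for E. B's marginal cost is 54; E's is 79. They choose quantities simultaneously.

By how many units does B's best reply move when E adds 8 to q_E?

-3

Firm B's profit: π = q_B(227 − 4q_B − 3q_E) − 54q_B.
∂π/∂q_B = 173 − 8q_B − 3q_E = 0 ⇒ q_B = 21.625 − 0.375q_E.
The reaction-function slope is −0.375, so an 8-unit rise in q_E moves q_B by −0.375 × 8 = −3. B's best response falls — the actions are strategic substitutes.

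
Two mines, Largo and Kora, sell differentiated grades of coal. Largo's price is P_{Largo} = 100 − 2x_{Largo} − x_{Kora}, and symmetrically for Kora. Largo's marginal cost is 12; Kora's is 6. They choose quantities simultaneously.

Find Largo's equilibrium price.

Mine Largo's profit: π = x_{Largo}(100 − 2x_{Largo} − x_{Kora}) − 12x_{Largo}.
∂π/∂x_{Largo} = 88 − 4x_{Largo} − x_{Kora} = 0 ⇒ x_{Largo} = 22 − 0.25x_{Kora}.
Similarly x_{Kora} = 23.5 − 0.25x_{Largo}.
Solving the two reaction functions simultaneously: (1 − (−0.25)(−0.25))x_{Largo} = 22 − 0.25·23.5, so 0.9375x_{Largo} = 16.125 and x_{Largo} = 17.2.
Then x_{Kora} = 23.5 − 0.25·17.2 = 19.2.
P_{Largo} = 100 − 2·17.2 − 19.2 = 46.4.

46.4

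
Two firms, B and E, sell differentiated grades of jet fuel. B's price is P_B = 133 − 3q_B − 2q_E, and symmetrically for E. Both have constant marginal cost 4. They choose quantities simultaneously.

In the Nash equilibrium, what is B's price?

52.375

Firm B's profit: π = q_B(133 − 3q_B − 2q_E) − 4q_B.
∂π/∂q_B = 129 − 6q_B − 2q_E = 0 ⇒ q_B = 21.5 − (1/3)q_E.
Setting q_B = q_E in the reaction function: q_B = 21.5 − (1/3)q_B, so q_B = 21.5 / (4/3) = 16.125.
P_B = 133 − 3·16.125 − 2·16.125 = 52.375.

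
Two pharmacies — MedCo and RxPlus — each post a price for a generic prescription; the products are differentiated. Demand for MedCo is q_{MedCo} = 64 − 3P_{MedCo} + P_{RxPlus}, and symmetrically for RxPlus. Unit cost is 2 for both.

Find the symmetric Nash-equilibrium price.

MedCo's profit: π = (P_{MedCo} − 2)(64 − 3P_{MedCo} + P_{RxPlus}).
∂π/∂P_{MedCo} = 70 − 6P_{MedCo} + P_{RxPlus} = 0 ⇒ P_{MedCo} = 35/3 + (1/6)P_{RxPlus}.
The game is symmetric, so in equilibrium P_{RxPlus} = P_{MedCo}: the reaction function gives (5/6)P_{MedCo} = 35/3, hence P_{MedCo} = 14.

14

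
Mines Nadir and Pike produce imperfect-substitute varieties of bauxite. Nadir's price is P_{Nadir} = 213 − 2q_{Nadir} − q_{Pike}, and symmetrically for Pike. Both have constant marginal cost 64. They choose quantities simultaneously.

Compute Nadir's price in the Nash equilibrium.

Mine Nadir's profit: π = q_{Nadir}(213 − 2q_{Nadir} − q_{Pike}) − 64q_{Nadir}.
∂π/∂q_{Nadir} = 149 − 4q_{Nadir} − q_{Pike} = 0 ⇒ q_{Nadir} = 37.25 − 0.25q_{Pike}.
By symmetry q_{Pike} = q_{Nadir}; substituting into the reaction function, 1.25q_{Nadir} = 37.25 and q_{Nadir} = 29.8.
P_{Nadir} = 213 − 2·29.8 − 29.8 = 123.6.

123.6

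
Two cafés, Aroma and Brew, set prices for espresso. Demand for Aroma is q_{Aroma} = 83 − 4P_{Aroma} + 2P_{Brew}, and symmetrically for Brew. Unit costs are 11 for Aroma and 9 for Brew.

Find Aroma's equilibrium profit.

392.04

Aroma's profit: π = (P_{Aroma} − 11)(83 − 4P_{Aroma} + 2P_{Brew}).
∂π/∂P_{Aroma} = 127 − 8P_{Aroma} + 2P_{Brew} = 0 ⇒ P_{Aroma} = 15.875 + 0.25P_{Brew}.
Similarly P_{Brew} = 14.875 + 0.25P_{Aroma}.
Solving the two reaction functions simultaneously: (1 − (0.25)(0.25))P_{Aroma} = 15.875 + 0.25·14.875, so 0.9375P_{Aroma} = 627/32 and P_{Aroma} = 20.9.
Then P_{Brew} = 14.875 + 0.25·20.9 = 20.1.
q_{Aroma} = 83 − 4·20.9 + 2·20.1 = 39.6.
Profit = (20.9 − 11)·39.6 = 392.04.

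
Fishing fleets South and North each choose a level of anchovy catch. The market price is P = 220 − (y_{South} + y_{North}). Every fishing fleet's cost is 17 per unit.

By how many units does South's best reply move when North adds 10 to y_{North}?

Fishing fleet South's profit: π = y_{South}(220 − (y_{South} + y_{North})) − 17y_{South}.
∂π/∂y_{South} = 203 − 2y_{South} − y_{North} = 0, so y_{South} = 101.5 − 0.5y_{North}.
The reaction-function slope is −0.5, so a 10-unit rise in y_{North} moves y_{South} by −0.5 × 10 = −5. South's best response falls — the actions are strategic substitutes.

-5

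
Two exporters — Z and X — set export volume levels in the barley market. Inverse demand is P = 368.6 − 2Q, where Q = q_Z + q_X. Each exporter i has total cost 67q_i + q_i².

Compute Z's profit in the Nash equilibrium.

4263.87

Exporter Z's profit: π = q_Z(368.6 − 2(q_Z + q_X)) − 67q_Z − q_Z².
∂π/∂q_Z = 301.6 − 6q_Z − 2q_X = 0, so q_Z = 754/15 − (1/3)q_X.
Setting q_Z = q_X in the reaction function: q_Z = 754/15 − (1/3)q_Z, so q_Z = (754/15) / (4/3) = 37.7.
Price P = 368.6 − 2·75.4 = 217.8.
Z's profit: (217.8 − 67)·37.7 − (37.7)² = 4263.87.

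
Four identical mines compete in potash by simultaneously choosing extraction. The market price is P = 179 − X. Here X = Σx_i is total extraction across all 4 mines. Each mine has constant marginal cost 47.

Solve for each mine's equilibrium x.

A representative mine's profit is π_i = x_i(179 − X) − 47x_i, with X = x_i + Σ_{j≠i} x_j.
First-order condition: 132 − 2x_i − Σ_{j≠i} x_j = 0.
Imposing symmetry (x_j = x for all j) turns Σ_{j≠i} x_j into 3x, so 132 = 5x and x = 26.4.

26.4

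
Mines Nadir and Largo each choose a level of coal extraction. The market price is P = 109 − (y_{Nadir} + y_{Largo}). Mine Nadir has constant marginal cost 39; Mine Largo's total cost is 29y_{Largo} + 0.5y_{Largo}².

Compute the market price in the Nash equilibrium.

Mine Nadir's profit: π = y_{Nadir}(109 − (y_{Nadir} + y_{Largo})) − 39y_{Nadir}.
∂π/∂y_{Nadir} = 70 − 2y_{Nadir} − y_{Largo} = 0, so y_{Nadir} = 35 − 0.5y_{Largo}.
For Largo: ∂π/∂y_{Largo} = 80 − 3y_{Largo} − y_{Nadir} = 0 ⇒ y_{Largo} = 80/3 − (1/3)y_{Nadir}.
Substituting the second reaction function into the first: y_{Nadir} = 35 − 0.5(80/3 − (1/3)y_{Nadir}), which gives (5/6)y_{Nadir} = 65/3 ⇒ y_{Nadir} = 26.
Then y_{Largo} = 80/3 − (1/3)·26 = 18.
Equilibrium price: P = 109 − 44 = 65.

65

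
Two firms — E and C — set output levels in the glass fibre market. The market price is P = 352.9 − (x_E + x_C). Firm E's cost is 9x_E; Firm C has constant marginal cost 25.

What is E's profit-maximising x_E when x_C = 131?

106.45

Firm E's profit: π = x_E(352.9 − (x_E + x_C)) − 9x_E.
∂π/∂x_E = 343.9 − 2x_E − x_C = 0, so x_E = 171.95 − 0.5x_C.
At x_C = 131: x_E = 171.95 − 0.5·131 = 106.45.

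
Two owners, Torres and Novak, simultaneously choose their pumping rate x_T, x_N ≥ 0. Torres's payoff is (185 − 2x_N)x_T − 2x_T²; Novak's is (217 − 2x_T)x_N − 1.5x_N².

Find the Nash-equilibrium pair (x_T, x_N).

Expanding Torres's payoff: 185x_T − 2x_Nx_T − 2x_T².
∂π/∂x_T = 185 − 2x_N − 4x_T = 0, so x_T = 46.25 − 0.5x_N.
Likewise for Novak: x_N = 217/3 − (2/3)x_T.
Substituting the second reaction function into the first: x_T = 46.25 − 0.5(217/3 − (2/3)x_T), which gives (2/3)x_T = 121/12 ⇒ x_T = 15.125.
Then x_N = 217/3 − (2/3)·15.125 = 62.25.

15.125, 62.25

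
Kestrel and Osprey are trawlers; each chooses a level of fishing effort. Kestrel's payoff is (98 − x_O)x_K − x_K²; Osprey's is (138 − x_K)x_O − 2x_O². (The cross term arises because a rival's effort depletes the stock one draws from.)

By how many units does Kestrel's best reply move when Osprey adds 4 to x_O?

Expanding Kestrel's payoff: 98x_K − x_Ox_K − x_K².
∂π/∂x_K = 98 − x_O − 2x_K = 0, so x_K = 49 − 0.5x_O.
The reaction-function slope is −0.5, so a 4-unit rise in x_O moves x_K by −0.5 × 4 = −2. Kestrel's best response falls — the actions are strategic substitutes.

-2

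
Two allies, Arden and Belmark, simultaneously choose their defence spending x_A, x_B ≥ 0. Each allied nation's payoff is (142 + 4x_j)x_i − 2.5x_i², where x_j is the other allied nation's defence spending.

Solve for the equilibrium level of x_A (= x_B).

Arden's payoff is (142 + 4x_B)x_A − 2.5x_A².
∂π/∂x_A = 142 + 4x_B − 5x_A = 0, so x_A = 28.4 + 0.8x_B.
The game is symmetric, so in equilibrium x_B = x_A: the reaction function gives 0.2x_A = 28.4, hence x_A = 142.

142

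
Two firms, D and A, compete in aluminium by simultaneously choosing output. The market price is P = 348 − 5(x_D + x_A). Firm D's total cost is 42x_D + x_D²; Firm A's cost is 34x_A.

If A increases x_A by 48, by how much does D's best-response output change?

-20

Firm D's profit: π = x_D(348 − 5(x_D + x_A)) − 42x_D − x_D².
∂π/∂x_D = 306 − 12x_D − 5x_A = 0, so x_D = 25.5 − (5/12)x_A.
The reaction-function slope is −5/12, so a 48-unit rise in x_A moves x_D by −5/12 × 48 = −20. D's best response falls — the actions are strategic substitutes.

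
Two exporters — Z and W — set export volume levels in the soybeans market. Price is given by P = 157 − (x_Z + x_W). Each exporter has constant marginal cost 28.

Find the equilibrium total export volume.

86

Exporter Z's profit: π = x_Z(157 − (x_Z + x_W)) − 28x_Z.
∂π/∂x_Z = 129 − 2x_Z − x_W = 0, so x_Z = 64.5 − 0.5x_W.
Setting x_Z = x_W in the reaction function: x_Z = 64.5 − 0.5x_Z, so x_Z = 64.5 / 1.5 = 43.
Total export volume: 43 + 43 = 86.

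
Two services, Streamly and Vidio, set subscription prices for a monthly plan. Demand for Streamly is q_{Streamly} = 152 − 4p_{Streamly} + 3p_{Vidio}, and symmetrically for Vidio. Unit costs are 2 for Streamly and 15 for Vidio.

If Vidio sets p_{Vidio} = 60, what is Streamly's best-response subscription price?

Streamly's profit: π = (p_{Streamly} − 2)(152 − 4p_{Streamly} + 3p_{Vidio}).
∂π/∂p_{Streamly} = 160 − 8p_{Streamly} + 3p_{Vidio} = 0 ⇒ p_{Streamly} = 20 + 0.375p_{Vidio}.
At p_{Vidio} = 60: p_{Streamly} = 20 + 0.375·60 = 42.5.

42.5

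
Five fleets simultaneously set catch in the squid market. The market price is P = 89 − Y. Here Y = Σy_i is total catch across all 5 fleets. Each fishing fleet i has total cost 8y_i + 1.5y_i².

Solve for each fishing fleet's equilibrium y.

A representative fishing fleet's profit is π_i = y_i(89 − Y) − 8y_i − 1.5y_i², with Y = y_i + Σ_{j≠i} y_j.
First-order condition: 81 − 5y_i − Σ_{j≠i} y_j = 0.
With identical fishing fleets, set every y_j = y: then 81 − 5y − 4y = 0, i.e. y = 81/9 = 9.

9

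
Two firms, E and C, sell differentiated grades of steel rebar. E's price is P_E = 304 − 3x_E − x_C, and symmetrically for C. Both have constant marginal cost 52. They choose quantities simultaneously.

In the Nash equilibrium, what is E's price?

Firm E's profit: π = x_E(304 − 3x_E − x_C) − 52x_E.
∂π/∂x_E = 252 − 6x_E − x_C = 0 ⇒ x_E = 42 − (1/6)x_C.
By symmetry x_C = x_E; substituting into the reaction function, (7/6)x_E = 42 and x_E = 36.
P_E = 304 − 3·36 − 36 = 160.

160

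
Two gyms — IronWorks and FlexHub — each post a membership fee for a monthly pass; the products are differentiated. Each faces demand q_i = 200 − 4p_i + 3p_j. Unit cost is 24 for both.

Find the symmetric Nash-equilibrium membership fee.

IronWorks's profit: π = (p_{IronWorks} − 24)(200 − 4p_{IronWorks} + 3p_{FlexHub}).
∂π/∂p_{IronWorks} = 296 − 8p_{IronWorks} + 3p_{FlexHub} = 0 ⇒ p_{IronWorks} = 37 + 0.375p_{FlexHub}.
Setting p_{IronWorks} = p_{FlexHub} in the reaction function: p_{IronWorks} = 37 + 0.375p_{IronWorks}, so p_{IronWorks} = 37 / 0.625 = 59.2.

59.2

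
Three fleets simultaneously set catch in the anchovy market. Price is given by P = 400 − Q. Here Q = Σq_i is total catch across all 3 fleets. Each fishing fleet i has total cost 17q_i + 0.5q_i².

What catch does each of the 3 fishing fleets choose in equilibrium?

76.6

A representative fishing fleet's profit is π_i = q_i(400 − Q) − 17q_i − 0.5q_i², with Q = q_i + Σ_{j≠i} q_j.
First-order condition: 383 − 3q_i − Σ_{j≠i} q_j = 0.
In a symmetric equilibrium every fishing fleet chooses the same q, so Σ_{j≠i} q_j = 2q. The condition becomes 383 − 5q = 0, giving q = 383/5 = 76.6.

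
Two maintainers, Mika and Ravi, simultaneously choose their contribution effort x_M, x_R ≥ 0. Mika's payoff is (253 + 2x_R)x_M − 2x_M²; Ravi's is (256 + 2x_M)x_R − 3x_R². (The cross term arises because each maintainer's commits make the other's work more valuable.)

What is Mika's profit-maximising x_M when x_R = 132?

129.25

Expanding Mika's payoff: 253x_M + 2x_Rx_M − 2x_M².
∂π/∂x_M = 253 + 2x_R − 4x_M = 0, so x_M = 63.25 + 0.5x_R.
At x_R = 132: x_M = 63.25 + 0.5·132 = 129.25.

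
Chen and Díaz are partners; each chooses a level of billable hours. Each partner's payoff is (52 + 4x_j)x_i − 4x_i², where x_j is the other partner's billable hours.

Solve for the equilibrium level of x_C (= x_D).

13

Chen's payoff is (52 + 4x_D)x_C − 4x_C².
∂π/∂x_C = 52 + 4x_D − 8x_C = 0, so x_C = 6.5 + 0.5x_D.
Setting x_C = x_D in the reaction function: x_C = 6.5 + 0.5x_C, so x_C = 6.5 / 0.5 = 13.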